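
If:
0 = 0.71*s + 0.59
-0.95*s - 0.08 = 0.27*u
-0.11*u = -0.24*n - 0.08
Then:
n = 0.87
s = -0.83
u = 2.63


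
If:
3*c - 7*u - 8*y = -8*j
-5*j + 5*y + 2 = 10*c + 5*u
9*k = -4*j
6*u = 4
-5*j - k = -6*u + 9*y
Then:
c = -34/65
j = 3222/3965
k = -1432/3965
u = 2/3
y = 394/11895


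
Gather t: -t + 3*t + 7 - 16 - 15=2*t - 24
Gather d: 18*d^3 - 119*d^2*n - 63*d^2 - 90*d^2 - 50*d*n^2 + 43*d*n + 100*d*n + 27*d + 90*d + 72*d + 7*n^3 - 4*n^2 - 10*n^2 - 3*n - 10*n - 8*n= 18*d^3 + d^2*(-119*n - 153) + d*(-50*n^2 + 143*n + 189) + 7*n^3 - 14*n^2 - 21*n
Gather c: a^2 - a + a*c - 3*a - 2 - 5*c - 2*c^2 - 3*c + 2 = a^2 - 4*a - 2*c^2 + c*(a - 8)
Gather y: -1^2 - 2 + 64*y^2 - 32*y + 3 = 64*y^2 - 32*y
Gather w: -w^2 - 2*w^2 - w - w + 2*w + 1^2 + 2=3 - 3*w^2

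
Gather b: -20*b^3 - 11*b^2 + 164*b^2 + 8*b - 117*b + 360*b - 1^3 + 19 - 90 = -20*b^3 + 153*b^2 + 251*b - 72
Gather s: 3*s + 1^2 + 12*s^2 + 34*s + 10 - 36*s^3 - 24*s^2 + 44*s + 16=-36*s^3 - 12*s^2 + 81*s + 27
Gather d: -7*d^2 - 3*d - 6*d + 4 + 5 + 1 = -7*d^2 - 9*d + 10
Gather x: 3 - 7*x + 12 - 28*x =15 - 35*x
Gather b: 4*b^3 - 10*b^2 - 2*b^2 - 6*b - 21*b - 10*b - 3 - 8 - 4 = 4*b^3 - 12*b^2 - 37*b - 15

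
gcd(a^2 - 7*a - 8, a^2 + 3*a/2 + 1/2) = a + 1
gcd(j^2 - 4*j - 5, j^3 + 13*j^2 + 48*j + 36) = j + 1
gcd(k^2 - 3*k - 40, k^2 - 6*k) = 1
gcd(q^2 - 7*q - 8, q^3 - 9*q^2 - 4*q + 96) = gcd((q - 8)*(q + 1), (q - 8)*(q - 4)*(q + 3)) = q - 8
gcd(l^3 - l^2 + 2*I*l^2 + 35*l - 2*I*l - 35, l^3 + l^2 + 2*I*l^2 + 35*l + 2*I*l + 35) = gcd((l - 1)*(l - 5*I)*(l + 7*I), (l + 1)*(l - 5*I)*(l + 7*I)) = l^2 + 2*I*l + 35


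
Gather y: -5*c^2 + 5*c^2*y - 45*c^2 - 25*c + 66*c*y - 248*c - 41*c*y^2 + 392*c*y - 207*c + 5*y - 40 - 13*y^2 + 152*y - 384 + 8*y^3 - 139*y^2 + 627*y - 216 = -50*c^2 - 480*c + 8*y^3 + y^2*(-41*c - 152) + y*(5*c^2 + 458*c + 784) - 640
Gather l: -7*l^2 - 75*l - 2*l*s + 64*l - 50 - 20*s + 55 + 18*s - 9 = -7*l^2 + l*(-2*s - 11) - 2*s - 4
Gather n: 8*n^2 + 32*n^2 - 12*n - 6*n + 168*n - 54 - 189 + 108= 40*n^2 + 150*n - 135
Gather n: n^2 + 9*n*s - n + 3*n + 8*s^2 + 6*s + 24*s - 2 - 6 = n^2 + n*(9*s + 2) + 8*s^2 + 30*s - 8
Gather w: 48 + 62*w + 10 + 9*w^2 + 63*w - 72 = 9*w^2 + 125*w - 14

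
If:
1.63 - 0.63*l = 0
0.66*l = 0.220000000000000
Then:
No Solution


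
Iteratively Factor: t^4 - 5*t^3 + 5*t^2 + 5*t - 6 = (t - 1)*(t^3 - 4*t^2 + t + 6) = (t - 1)*(t + 1)*(t^2 - 5*t + 6) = (t - 3)*(t - 1)*(t + 1)*(t - 2)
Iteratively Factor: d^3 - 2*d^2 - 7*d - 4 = (d + 1)*(d^2 - 3*d - 4) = (d - 4)*(d + 1)*(d + 1)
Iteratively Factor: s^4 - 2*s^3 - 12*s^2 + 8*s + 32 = (s + 2)*(s^3 - 4*s^2 - 4*s + 16) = (s - 4)*(s + 2)*(s^2 - 4) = (s - 4)*(s + 2)^2*(s - 2)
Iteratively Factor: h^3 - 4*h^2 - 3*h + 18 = (h + 2)*(h^2 - 6*h + 9) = (h - 3)*(h + 2)*(h - 3)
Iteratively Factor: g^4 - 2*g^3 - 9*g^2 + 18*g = (g)*(g^3 - 2*g^2 - 9*g + 18) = g*(g - 2)*(g^2 - 9) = g*(g - 2)*(g + 3)*(g - 3)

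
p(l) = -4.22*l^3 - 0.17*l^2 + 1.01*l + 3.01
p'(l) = -12.66*l^2 - 0.34*l + 1.01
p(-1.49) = 15.09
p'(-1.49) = -26.59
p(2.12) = -35.82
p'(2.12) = -56.61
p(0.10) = 3.11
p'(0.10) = 0.85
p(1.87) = -23.29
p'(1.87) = -43.90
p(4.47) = -372.78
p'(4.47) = -253.47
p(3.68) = -205.88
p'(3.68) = -171.69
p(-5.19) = 583.14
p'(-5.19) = -338.24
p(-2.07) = 37.62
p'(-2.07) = -52.53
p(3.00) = -109.43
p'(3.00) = -113.95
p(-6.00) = 902.35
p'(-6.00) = -452.71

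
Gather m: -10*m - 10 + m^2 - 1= m^2 - 10*m - 11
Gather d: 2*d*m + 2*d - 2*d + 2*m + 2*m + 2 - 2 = 2*d*m + 4*m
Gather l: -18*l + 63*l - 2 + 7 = 45*l + 5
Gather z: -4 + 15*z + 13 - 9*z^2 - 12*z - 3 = -9*z^2 + 3*z + 6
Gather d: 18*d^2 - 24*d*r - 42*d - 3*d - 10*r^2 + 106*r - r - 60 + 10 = 18*d^2 + d*(-24*r - 45) - 10*r^2 + 105*r - 50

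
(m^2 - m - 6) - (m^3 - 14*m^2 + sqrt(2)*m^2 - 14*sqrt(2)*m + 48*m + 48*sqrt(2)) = -m^3 - sqrt(2)*m^2 + 15*m^2 - 49*m + 14*sqrt(2)*m - 48*sqrt(2) - 6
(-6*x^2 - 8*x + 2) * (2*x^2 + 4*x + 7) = -12*x^4 - 40*x^3 - 70*x^2 - 48*x + 14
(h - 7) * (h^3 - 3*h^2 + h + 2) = h^4 - 10*h^3 + 22*h^2 - 5*h - 14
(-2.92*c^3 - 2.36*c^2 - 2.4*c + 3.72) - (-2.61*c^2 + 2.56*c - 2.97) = -2.92*c^3 + 0.25*c^2 - 4.96*c + 6.69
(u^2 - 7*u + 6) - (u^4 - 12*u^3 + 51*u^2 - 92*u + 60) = -u^4 + 12*u^3 - 50*u^2 + 85*u - 54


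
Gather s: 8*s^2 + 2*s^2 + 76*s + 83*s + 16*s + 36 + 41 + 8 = 10*s^2 + 175*s + 85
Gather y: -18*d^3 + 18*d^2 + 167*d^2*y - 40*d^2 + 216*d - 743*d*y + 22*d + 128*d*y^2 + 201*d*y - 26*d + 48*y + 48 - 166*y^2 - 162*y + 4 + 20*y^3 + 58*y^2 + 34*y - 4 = -18*d^3 - 22*d^2 + 212*d + 20*y^3 + y^2*(128*d - 108) + y*(167*d^2 - 542*d - 80) + 48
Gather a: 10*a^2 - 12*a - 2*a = 10*a^2 - 14*a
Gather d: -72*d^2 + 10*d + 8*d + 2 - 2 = -72*d^2 + 18*d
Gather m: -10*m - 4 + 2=-10*m - 2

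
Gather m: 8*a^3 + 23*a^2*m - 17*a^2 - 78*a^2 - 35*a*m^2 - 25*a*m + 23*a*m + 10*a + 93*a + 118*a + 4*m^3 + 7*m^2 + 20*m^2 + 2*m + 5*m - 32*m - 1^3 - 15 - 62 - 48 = 8*a^3 - 95*a^2 + 221*a + 4*m^3 + m^2*(27 - 35*a) + m*(23*a^2 - 2*a - 25) - 126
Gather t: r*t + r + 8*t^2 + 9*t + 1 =r + 8*t^2 + t*(r + 9) + 1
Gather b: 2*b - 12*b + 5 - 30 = -10*b - 25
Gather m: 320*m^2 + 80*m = 320*m^2 + 80*m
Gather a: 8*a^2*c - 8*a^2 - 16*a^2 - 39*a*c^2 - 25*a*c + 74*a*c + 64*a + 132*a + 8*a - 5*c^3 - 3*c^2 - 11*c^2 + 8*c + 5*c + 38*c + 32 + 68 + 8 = a^2*(8*c - 24) + a*(-39*c^2 + 49*c + 204) - 5*c^3 - 14*c^2 + 51*c + 108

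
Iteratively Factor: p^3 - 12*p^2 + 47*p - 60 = (p - 4)*(p^2 - 8*p + 15) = (p - 5)*(p - 4)*(p - 3)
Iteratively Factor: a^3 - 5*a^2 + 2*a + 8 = (a - 4)*(a^2 - a - 2) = (a - 4)*(a + 1)*(a - 2)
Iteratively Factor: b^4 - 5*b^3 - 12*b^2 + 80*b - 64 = (b - 4)*(b^3 - b^2 - 16*b + 16) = (b - 4)*(b + 4)*(b^2 - 5*b + 4) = (b - 4)*(b - 1)*(b + 4)*(b - 4)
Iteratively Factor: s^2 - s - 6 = (s + 2)*(s - 3)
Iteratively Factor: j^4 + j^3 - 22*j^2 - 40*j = (j + 4)*(j^3 - 3*j^2 - 10*j) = (j - 5)*(j + 4)*(j^2 + 2*j) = (j - 5)*(j + 2)*(j + 4)*(j)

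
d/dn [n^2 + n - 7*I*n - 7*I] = 2*n + 1 - 7*I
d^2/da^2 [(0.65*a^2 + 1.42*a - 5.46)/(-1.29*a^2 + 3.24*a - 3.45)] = (-1.77635683940025e-15*a^4 - 10.159524*a^3 + 71.872866*a^2 - 99.005436*a + 18.815562)/(2.146689*a^6 - 16.175052*a^5 + 57.849147*a^4 - 120.529944*a^3 + 154.712835*a^2 - 115.6923*a + 41.063625)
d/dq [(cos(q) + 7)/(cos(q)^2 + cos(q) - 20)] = (cos(q)^2 + 14*cos(q) + 27)*sin(q)/(cos(q)^2 + cos(q) - 20)^2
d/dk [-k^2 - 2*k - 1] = -2*k - 2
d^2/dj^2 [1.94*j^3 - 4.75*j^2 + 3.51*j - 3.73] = 11.64*j - 9.5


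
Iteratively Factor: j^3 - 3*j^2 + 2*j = (j)*(j^2 - 3*j + 2) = j*(j - 1)*(j - 2)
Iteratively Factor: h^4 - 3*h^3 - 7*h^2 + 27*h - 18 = (h - 2)*(h^3 - h^2 - 9*h + 9) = (h - 3)*(h - 2)*(h^2 + 2*h - 3) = (h - 3)*(h - 2)*(h - 1)*(h + 3)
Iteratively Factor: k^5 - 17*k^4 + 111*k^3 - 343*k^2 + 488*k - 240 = (k - 4)*(k^4 - 13*k^3 + 59*k^2 - 107*k + 60) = (k - 4)^2*(k^3 - 9*k^2 + 23*k - 15) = (k - 4)^2*(k - 3)*(k^2 - 6*k + 5) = (k - 4)^2*(k - 3)*(k - 1)*(k - 5)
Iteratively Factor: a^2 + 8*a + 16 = (a + 4)*(a + 4)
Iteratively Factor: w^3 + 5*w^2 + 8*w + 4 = (w + 2)*(w^2 + 3*w + 2) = (w + 2)^2*(w + 1)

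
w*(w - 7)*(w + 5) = w^3 - 2*w^2 - 35*w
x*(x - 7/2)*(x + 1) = x^3 - 5*x^2/2 - 7*x/2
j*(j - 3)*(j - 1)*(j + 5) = j^4 + j^3 - 17*j^2 + 15*j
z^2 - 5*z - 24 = (z - 8)*(z + 3)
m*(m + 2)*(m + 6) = m^3 + 8*m^2 + 12*m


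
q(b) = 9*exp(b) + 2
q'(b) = 9*exp(b)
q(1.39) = 38.13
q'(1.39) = 36.13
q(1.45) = 40.37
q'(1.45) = 38.37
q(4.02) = 503.31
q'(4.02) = 501.31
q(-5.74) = 2.03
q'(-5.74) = 0.03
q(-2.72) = 2.59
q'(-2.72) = 0.59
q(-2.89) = 2.50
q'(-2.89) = 0.50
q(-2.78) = 2.56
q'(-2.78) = 0.56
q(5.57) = 2363.91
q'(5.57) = 2361.91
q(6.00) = 3632.86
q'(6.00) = 3630.86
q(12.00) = 1464795.12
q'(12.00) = 1464793.12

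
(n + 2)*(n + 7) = n^2 + 9*n + 14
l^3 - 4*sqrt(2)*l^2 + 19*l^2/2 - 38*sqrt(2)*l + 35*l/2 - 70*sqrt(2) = (l + 5/2)*(l + 7)*(l - 4*sqrt(2))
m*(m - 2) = m^2 - 2*m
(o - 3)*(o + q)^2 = o^3 + 2*o^2*q - 3*o^2 + o*q^2 - 6*o*q - 3*q^2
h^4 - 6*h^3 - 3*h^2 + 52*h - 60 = (h - 5)*(h - 2)^2*(h + 3)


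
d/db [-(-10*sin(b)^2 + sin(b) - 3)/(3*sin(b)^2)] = (sin(b) - 6)*cos(b)/(3*sin(b)^3)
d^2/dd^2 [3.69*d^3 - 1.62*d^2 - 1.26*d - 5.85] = 22.14*d - 3.24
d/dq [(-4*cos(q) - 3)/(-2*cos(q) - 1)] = 2*sin(q)/(2*cos(q) + 1)^2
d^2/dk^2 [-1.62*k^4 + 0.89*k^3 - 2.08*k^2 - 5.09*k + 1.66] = -19.44*k^2 + 5.34*k - 4.16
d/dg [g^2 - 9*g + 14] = 2*g - 9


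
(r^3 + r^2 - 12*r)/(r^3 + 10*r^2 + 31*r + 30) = r*(r^2 + r - 12)/(r^3 + 10*r^2 + 31*r + 30)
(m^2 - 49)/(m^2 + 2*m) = (m^2 - 49)/(m*(m + 2))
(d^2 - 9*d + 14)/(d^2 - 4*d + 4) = (d - 7)/(d - 2)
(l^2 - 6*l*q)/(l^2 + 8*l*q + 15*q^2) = l*(l - 6*q)/(l^2 + 8*l*q + 15*q^2)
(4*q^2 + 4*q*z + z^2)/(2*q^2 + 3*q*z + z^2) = (2*q + z)/(q + z)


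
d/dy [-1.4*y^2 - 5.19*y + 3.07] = -2.8*y - 5.19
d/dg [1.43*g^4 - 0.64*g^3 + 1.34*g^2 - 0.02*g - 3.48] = 5.72*g^3 - 1.92*g^2 + 2.68*g - 0.02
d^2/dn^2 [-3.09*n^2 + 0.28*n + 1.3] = -6.18000000000000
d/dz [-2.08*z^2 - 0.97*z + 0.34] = -4.16*z - 0.97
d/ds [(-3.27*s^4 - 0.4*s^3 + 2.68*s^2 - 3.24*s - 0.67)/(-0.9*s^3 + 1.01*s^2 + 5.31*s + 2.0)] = (2.943*s^6 - 6.6054*s^5 - 50.0831*s^4 - 36.24*s^3 + 13.2942*s^2 + 12.0734*s - 2.9223)/(0.81*s^6 - 1.818*s^5 - 8.5379*s^4 + 7.1262*s^3 + 32.2361*s^2 + 21.24*s + 4.0)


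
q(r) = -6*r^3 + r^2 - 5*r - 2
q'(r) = -18*r^2 + 2*r - 5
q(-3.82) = 366.15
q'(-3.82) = -275.30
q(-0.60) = 2.66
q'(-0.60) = -12.68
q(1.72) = -38.17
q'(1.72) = -54.81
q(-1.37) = 22.16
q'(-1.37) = -41.52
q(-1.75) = 41.97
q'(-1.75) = -63.62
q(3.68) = -305.87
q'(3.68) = -241.40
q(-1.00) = 10.00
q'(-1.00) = -25.00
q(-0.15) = -1.21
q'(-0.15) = -5.70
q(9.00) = -4340.00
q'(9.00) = -1445.00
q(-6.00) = 1360.00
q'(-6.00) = -665.00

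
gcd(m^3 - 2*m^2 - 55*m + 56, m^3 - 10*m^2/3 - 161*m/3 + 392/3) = m^2 - m - 56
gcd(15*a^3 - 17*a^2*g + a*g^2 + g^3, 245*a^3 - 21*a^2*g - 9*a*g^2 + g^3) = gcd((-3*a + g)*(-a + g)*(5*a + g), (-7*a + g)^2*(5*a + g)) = 5*a + g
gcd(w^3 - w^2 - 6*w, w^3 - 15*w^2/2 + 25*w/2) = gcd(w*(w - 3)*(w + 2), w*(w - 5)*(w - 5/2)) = w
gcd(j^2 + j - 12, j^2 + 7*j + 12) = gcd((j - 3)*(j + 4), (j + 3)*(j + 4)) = j + 4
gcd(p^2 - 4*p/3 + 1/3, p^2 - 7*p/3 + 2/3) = p - 1/3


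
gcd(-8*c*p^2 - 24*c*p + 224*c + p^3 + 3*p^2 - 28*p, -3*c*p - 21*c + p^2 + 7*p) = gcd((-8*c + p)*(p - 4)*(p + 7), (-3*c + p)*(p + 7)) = p + 7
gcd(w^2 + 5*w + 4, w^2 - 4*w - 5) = w + 1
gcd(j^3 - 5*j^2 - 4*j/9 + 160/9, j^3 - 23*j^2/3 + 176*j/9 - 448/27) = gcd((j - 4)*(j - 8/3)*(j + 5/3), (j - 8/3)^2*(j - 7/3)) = j - 8/3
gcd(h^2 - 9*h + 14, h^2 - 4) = h - 2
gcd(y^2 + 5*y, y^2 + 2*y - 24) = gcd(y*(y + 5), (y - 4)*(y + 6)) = 1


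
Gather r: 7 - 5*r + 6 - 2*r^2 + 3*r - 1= -2*r^2 - 2*r + 12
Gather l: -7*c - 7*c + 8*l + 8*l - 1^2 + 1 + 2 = -14*c + 16*l + 2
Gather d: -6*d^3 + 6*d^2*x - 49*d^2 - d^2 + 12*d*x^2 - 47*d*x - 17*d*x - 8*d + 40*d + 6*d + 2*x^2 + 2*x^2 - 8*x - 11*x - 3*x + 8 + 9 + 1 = -6*d^3 + d^2*(6*x - 50) + d*(12*x^2 - 64*x + 38) + 4*x^2 - 22*x + 18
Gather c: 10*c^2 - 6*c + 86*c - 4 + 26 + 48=10*c^2 + 80*c + 70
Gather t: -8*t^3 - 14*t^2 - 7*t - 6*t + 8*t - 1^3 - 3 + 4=-8*t^3 - 14*t^2 - 5*t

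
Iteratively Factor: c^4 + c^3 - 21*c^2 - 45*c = (c - 5)*(c^3 + 6*c^2 + 9*c) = c*(c - 5)*(c^2 + 6*c + 9) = c*(c - 5)*(c + 3)*(c + 3)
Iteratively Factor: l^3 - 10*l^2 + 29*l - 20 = (l - 1)*(l^2 - 9*l + 20) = (l - 5)*(l - 1)*(l - 4)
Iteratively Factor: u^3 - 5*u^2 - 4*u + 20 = (u - 2)*(u^2 - 3*u - 10) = (u - 5)*(u - 2)*(u + 2)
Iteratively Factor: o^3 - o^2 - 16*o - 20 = (o + 2)*(o^2 - 3*o - 10) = (o + 2)^2*(o - 5)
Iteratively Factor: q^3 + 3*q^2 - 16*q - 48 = (q + 3)*(q^2 - 16) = (q + 3)*(q + 4)*(q - 4)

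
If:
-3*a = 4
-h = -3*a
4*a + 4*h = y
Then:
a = -4/3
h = -4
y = -64/3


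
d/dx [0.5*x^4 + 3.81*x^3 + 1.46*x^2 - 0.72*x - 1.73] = 2.0*x^3 + 11.43*x^2 + 2.92*x - 0.72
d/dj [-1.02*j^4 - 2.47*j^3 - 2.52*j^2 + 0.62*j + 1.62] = -4.08*j^3 - 7.41*j^2 - 5.04*j + 0.62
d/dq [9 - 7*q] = -7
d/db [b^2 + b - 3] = 2*b + 1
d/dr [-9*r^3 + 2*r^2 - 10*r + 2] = -27*r^2 + 4*r - 10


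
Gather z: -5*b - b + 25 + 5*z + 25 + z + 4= -6*b + 6*z + 54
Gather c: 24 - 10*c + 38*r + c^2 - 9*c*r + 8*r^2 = c^2 + c*(-9*r - 10) + 8*r^2 + 38*r + 24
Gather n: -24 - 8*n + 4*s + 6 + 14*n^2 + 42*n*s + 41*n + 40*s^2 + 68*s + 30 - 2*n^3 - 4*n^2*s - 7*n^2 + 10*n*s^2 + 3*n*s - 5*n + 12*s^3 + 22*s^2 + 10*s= -2*n^3 + n^2*(7 - 4*s) + n*(10*s^2 + 45*s + 28) + 12*s^3 + 62*s^2 + 82*s + 12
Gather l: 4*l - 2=4*l - 2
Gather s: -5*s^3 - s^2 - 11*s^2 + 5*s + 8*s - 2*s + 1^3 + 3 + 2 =-5*s^3 - 12*s^2 + 11*s + 6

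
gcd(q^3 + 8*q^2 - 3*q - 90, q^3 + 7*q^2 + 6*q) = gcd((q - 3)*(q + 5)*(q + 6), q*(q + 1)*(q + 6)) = q + 6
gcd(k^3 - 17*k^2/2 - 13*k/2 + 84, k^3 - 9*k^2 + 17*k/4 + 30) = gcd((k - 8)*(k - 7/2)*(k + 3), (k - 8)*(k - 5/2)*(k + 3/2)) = k - 8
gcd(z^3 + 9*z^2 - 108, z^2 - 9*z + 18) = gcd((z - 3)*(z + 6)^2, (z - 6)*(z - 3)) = z - 3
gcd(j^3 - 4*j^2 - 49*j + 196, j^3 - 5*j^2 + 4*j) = j - 4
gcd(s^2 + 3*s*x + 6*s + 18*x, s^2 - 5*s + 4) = 1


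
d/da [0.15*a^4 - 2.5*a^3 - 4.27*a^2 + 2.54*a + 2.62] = 0.6*a^3 - 7.5*a^2 - 8.54*a + 2.54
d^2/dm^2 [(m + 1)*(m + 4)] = 2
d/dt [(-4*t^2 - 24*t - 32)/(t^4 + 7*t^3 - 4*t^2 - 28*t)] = 4*(2*t^3 + 17*t^2 + 40*t - 56)/(t^2*(t^4 + 10*t^3 - 3*t^2 - 140*t + 196))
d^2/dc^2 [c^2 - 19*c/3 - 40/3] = 2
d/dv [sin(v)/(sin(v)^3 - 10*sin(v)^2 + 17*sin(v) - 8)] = 2*(4*sin(v) + cos(v)^2 + 3)*cos(v)/((sin(v) - 8)^2*(sin(v) - 1)^3)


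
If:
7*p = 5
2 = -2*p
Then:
No Solution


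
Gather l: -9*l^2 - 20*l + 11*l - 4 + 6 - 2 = -9*l^2 - 9*l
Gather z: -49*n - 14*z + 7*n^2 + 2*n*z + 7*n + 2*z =7*n^2 - 42*n + z*(2*n - 12)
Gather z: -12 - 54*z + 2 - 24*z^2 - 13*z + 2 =-24*z^2 - 67*z - 8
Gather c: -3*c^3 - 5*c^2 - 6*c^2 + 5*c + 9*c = -3*c^3 - 11*c^2 + 14*c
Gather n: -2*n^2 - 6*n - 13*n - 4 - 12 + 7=-2*n^2 - 19*n - 9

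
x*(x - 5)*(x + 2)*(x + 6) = x^4 + 3*x^3 - 28*x^2 - 60*x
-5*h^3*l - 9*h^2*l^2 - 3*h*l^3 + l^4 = l*(-5*h + l)*(h + l)^2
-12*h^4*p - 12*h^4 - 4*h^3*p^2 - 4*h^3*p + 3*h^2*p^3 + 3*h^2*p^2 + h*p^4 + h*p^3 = (-2*h + p)*(2*h + p)*(3*h + p)*(h*p + h)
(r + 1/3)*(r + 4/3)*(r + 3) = r^3 + 14*r^2/3 + 49*r/9 + 4/3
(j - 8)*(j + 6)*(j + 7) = j^3 + 5*j^2 - 62*j - 336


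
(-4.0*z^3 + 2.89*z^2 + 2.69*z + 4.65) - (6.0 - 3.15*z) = -4.0*z^3 + 2.89*z^2 + 5.84*z - 1.35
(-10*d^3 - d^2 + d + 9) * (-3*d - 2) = 30*d^4 + 23*d^3 - d^2 - 29*d - 18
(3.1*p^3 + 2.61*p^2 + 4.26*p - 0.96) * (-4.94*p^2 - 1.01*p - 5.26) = -15.314*p^5 - 16.0244*p^4 - 39.9865*p^3 - 13.2888*p^2 - 21.438*p + 5.0496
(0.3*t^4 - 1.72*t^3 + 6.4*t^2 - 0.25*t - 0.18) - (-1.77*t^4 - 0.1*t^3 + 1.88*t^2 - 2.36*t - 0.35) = 2.07*t^4 - 1.62*t^3 + 4.52*t^2 + 2.11*t + 0.17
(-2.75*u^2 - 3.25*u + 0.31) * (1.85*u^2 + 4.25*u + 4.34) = -5.0875*u^4 - 17.7*u^3 - 25.174*u^2 - 12.7875*u + 1.3454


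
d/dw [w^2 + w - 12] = 2*w + 1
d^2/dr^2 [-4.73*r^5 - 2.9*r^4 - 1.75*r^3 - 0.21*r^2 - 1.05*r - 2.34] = -94.6*r^3 - 34.8*r^2 - 10.5*r - 0.42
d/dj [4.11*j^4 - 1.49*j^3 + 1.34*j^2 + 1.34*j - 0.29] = 16.44*j^3 - 4.47*j^2 + 2.68*j + 1.34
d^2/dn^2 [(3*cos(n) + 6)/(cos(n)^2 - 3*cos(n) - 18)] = -3*((cos(n)^2 - 1)^2 + 90*cos(n)^2 + 417*cos(n)/4 + 11*cos(3*n)/4 + 143)*cos(n)/((cos(n) - 6)^3*(cos(n) + 3)^3)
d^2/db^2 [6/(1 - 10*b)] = -1200/(10*b - 1)^3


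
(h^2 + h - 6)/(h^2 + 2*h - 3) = (h - 2)/(h - 1)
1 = 1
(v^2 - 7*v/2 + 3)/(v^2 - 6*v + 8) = (v - 3/2)/(v - 4)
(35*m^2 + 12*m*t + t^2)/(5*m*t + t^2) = (7*m + t)/t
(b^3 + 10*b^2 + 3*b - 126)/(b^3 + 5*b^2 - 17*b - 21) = (b + 6)/(b + 1)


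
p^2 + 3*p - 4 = (p - 1)*(p + 4)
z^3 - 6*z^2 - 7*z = z*(z - 7)*(z + 1)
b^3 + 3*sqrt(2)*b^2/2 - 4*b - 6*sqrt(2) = (b - 2)*(b + 2)*(b + 3*sqrt(2)/2)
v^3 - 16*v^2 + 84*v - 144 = (v - 6)^2*(v - 4)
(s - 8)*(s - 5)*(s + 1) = s^3 - 12*s^2 + 27*s + 40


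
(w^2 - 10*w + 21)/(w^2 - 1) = (w^2 - 10*w + 21)/(w^2 - 1)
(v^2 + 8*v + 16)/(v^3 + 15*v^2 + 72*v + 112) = 1/(v + 7)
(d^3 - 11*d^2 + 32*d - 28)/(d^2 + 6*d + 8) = (d^3 - 11*d^2 + 32*d - 28)/(d^2 + 6*d + 8)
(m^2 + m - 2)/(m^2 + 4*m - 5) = (m + 2)/(m + 5)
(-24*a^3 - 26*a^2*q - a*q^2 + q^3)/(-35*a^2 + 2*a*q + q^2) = (-24*a^3 - 26*a^2*q - a*q^2 + q^3)/(-35*a^2 + 2*a*q + q^2)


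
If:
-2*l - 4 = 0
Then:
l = -2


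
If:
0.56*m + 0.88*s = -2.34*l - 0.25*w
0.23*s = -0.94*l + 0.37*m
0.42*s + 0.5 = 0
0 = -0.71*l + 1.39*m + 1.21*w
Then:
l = 0.39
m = 0.26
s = -1.19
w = -0.07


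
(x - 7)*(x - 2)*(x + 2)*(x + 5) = x^4 - 2*x^3 - 39*x^2 + 8*x + 140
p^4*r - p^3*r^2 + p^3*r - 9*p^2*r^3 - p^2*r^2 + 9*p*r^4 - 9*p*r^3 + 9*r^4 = (p - 3*r)*(p - r)*(p + 3*r)*(p*r + r)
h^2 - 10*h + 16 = (h - 8)*(h - 2)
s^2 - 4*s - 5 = (s - 5)*(s + 1)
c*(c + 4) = c^2 + 4*c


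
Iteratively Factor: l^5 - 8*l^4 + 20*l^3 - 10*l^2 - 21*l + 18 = (l - 1)*(l^4 - 7*l^3 + 13*l^2 + 3*l - 18) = (l - 1)*(l + 1)*(l^3 - 8*l^2 + 21*l - 18) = (l - 2)*(l - 1)*(l + 1)*(l^2 - 6*l + 9) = (l - 3)*(l - 2)*(l - 1)*(l + 1)*(l - 3)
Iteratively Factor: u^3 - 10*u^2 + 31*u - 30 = (u - 3)*(u^2 - 7*u + 10) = (u - 3)*(u - 2)*(u - 5)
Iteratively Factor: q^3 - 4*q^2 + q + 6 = (q - 3)*(q^2 - q - 2) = (q - 3)*(q + 1)*(q - 2)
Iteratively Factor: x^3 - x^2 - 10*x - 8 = (x - 4)*(x^2 + 3*x + 2) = (x - 4)*(x + 1)*(x + 2)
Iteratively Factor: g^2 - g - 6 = (g + 2)*(g - 3)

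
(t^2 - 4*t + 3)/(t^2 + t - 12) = (t - 1)/(t + 4)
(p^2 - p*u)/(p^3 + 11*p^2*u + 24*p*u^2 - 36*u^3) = p/(p^2 + 12*p*u + 36*u^2)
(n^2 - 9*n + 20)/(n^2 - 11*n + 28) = (n - 5)/(n - 7)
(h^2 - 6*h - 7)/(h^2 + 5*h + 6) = (h^2 - 6*h - 7)/(h^2 + 5*h + 6)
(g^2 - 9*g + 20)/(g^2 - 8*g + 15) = (g - 4)/(g - 3)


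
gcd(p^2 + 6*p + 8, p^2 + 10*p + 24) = p + 4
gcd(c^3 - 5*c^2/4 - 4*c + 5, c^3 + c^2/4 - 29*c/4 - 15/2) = c + 2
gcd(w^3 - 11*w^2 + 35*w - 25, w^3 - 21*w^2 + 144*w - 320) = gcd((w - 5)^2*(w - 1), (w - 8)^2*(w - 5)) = w - 5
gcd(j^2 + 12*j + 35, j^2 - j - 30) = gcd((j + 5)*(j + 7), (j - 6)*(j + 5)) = j + 5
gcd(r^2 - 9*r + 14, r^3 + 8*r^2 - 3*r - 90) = 1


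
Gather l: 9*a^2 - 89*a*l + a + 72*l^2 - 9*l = 9*a^2 + a + 72*l^2 + l*(-89*a - 9)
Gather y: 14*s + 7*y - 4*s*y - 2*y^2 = 14*s - 2*y^2 + y*(7 - 4*s)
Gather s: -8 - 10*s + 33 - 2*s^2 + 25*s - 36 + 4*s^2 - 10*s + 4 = 2*s^2 + 5*s - 7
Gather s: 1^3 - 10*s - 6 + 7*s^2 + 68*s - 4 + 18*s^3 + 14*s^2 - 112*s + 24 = 18*s^3 + 21*s^2 - 54*s + 15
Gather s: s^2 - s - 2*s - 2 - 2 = s^2 - 3*s - 4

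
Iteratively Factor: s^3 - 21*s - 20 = (s - 5)*(s^2 + 5*s + 4) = (s - 5)*(s + 4)*(s + 1)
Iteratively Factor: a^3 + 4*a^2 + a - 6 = (a - 1)*(a^2 + 5*a + 6) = (a - 1)*(a + 2)*(a + 3)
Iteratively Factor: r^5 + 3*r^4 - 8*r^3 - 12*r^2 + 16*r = (r - 2)*(r^4 + 5*r^3 + 2*r^2 - 8*r) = (r - 2)*(r + 4)*(r^3 + r^2 - 2*r) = (r - 2)*(r - 1)*(r + 4)*(r^2 + 2*r) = (r - 2)*(r - 1)*(r + 2)*(r + 4)*(r)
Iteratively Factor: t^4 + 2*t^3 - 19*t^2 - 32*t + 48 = (t - 1)*(t^3 + 3*t^2 - 16*t - 48) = (t - 1)*(t + 4)*(t^2 - t - 12) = (t - 1)*(t + 3)*(t + 4)*(t - 4)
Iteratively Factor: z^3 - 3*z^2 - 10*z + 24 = (z + 3)*(z^2 - 6*z + 8) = (z - 4)*(z + 3)*(z - 2)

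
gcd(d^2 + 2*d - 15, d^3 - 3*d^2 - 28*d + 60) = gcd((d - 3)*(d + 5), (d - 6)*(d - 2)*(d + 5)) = d + 5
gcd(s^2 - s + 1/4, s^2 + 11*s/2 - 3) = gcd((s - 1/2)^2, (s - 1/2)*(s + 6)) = s - 1/2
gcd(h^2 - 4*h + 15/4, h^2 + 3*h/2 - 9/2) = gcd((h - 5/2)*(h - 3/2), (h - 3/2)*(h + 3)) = h - 3/2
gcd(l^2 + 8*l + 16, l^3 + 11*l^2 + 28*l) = l + 4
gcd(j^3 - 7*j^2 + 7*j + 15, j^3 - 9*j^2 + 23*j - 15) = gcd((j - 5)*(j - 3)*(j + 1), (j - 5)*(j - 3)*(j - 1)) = j^2 - 8*j + 15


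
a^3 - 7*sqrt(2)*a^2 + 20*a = a*(a - 5*sqrt(2))*(a - 2*sqrt(2))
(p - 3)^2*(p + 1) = p^3 - 5*p^2 + 3*p + 9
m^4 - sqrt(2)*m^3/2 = m^3*(m - sqrt(2)/2)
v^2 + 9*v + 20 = (v + 4)*(v + 5)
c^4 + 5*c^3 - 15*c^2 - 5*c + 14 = (c - 2)*(c - 1)*(c + 1)*(c + 7)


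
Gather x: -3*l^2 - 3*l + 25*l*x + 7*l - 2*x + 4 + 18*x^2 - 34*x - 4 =-3*l^2 + 4*l + 18*x^2 + x*(25*l - 36)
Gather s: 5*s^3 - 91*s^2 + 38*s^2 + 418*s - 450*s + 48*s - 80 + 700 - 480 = 5*s^3 - 53*s^2 + 16*s + 140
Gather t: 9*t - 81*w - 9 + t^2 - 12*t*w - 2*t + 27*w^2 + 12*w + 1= t^2 + t*(7 - 12*w) + 27*w^2 - 69*w - 8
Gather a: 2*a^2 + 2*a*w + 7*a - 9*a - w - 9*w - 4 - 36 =2*a^2 + a*(2*w - 2) - 10*w - 40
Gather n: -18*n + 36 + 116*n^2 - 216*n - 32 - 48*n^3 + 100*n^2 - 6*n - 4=-48*n^3 + 216*n^2 - 240*n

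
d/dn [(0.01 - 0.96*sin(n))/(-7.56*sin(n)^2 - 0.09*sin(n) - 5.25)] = (-7.2576*sin(n)^2 + 0.1512*sin(n) + 5.0409)*cos(n)/(57.1536*sin(n)^4 + 1.3608*sin(n)^3 + 79.3881*sin(n)^2 + 0.945*sin(n) + 27.5625)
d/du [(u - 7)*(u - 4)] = 2*u - 11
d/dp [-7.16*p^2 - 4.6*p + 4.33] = -14.32*p - 4.6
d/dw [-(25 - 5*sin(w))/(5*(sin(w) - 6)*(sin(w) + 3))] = (10*sin(w) + cos(w)^2 - 34)*cos(w)/((sin(w) - 6)^2*(sin(w) + 3)^2)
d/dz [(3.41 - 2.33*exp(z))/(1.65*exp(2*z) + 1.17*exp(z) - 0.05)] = (3.8445*exp(2*z) - 11.253*exp(z) - 3.8732)*exp(z)/(2.7225*exp(4*z) + 3.861*exp(3*z) + 1.2039*exp(2*z) - 0.117*exp(z) + 0.0025)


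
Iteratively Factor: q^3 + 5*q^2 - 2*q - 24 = (q - 2)*(q^2 + 7*q + 12) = (q - 2)*(q + 4)*(q + 3)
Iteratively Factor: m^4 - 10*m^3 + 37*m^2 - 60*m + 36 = (m - 3)*(m^3 - 7*m^2 + 16*m - 12) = (m - 3)^2*(m^2 - 4*m + 4) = (m - 3)^2*(m - 2)*(m - 2)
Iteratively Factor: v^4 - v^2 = (v - 1)*(v^3 + v^2) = v*(v - 1)*(v^2 + v) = v^2*(v - 1)*(v + 1)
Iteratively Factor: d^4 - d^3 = (d - 1)*(d^3) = d*(d - 1)*(d^2) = d^2*(d - 1)*(d)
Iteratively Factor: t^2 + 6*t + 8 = (t + 2)*(t + 4)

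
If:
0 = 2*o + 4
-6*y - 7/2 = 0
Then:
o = -2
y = -7/12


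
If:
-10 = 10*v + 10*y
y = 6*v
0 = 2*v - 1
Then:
No Solution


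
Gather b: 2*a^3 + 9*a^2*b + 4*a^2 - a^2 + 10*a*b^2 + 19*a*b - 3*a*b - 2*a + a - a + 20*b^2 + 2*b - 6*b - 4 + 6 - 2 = 2*a^3 + 3*a^2 - 2*a + b^2*(10*a + 20) + b*(9*a^2 + 16*a - 4)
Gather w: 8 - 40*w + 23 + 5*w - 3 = 28 - 35*w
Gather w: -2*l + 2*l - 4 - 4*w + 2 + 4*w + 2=0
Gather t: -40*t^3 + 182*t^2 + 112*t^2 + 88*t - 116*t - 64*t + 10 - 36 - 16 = -40*t^3 + 294*t^2 - 92*t - 42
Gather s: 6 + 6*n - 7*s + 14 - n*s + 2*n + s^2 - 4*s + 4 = 8*n + s^2 + s*(-n - 11) + 24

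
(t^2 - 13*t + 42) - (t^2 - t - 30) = 72 - 12*t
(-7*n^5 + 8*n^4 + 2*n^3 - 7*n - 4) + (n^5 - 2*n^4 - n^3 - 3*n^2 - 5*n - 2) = -6*n^5 + 6*n^4 + n^3 - 3*n^2 - 12*n - 6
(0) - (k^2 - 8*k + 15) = -k^2 + 8*k - 15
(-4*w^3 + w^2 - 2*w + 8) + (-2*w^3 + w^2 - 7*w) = -6*w^3 + 2*w^2 - 9*w + 8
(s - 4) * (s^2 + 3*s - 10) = s^3 - s^2 - 22*s + 40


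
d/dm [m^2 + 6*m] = 2*m + 6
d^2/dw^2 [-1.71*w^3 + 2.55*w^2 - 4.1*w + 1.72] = 5.1 - 10.26*w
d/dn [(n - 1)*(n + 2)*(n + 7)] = 3*n^2 + 16*n + 5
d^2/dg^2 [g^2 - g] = 2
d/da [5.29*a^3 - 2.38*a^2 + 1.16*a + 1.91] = 15.87*a^2 - 4.76*a + 1.16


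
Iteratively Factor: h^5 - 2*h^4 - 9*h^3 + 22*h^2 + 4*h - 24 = (h + 1)*(h^4 - 3*h^3 - 6*h^2 + 28*h - 24) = (h - 2)*(h + 1)*(h^3 - h^2 - 8*h + 12) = (h - 2)*(h + 1)*(h + 3)*(h^2 - 4*h + 4) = (h - 2)^2*(h + 1)*(h + 3)*(h - 2)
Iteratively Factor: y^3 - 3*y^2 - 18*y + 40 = (y + 4)*(y^2 - 7*y + 10) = (y - 2)*(y + 4)*(y - 5)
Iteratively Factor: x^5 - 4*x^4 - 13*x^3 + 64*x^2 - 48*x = (x - 3)*(x^4 - x^3 - 16*x^2 + 16*x) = (x - 3)*(x - 1)*(x^3 - 16*x) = (x - 3)*(x - 1)*(x + 4)*(x^2 - 4*x) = x*(x - 3)*(x - 1)*(x + 4)*(x - 4)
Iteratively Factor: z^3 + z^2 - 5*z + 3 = (z - 1)*(z^2 + 2*z - 3) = (z - 1)^2*(z + 3)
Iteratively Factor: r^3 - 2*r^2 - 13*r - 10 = (r + 2)*(r^2 - 4*r - 5) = (r - 5)*(r + 2)*(r + 1)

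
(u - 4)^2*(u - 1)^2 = u^4 - 10*u^3 + 33*u^2 - 40*u + 16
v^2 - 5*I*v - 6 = (v - 3*I)*(v - 2*I)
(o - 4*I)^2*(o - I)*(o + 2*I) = o^4 - 7*I*o^3 - 6*o^2 - 32*I*o - 32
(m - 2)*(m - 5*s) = m^2 - 5*m*s - 2*m + 10*s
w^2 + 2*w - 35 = (w - 5)*(w + 7)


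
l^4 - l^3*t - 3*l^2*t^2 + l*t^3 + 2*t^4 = (l - 2*t)*(l - t)*(l + t)^2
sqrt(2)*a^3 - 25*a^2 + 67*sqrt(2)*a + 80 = (a - 8*sqrt(2))*(a - 5*sqrt(2))*(sqrt(2)*a + 1)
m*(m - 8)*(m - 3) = m^3 - 11*m^2 + 24*m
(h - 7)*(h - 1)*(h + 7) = h^3 - h^2 - 49*h + 49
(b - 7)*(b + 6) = b^2 - b - 42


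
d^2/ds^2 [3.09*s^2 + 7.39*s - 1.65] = 6.18000000000000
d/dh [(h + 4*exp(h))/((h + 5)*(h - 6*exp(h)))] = ((h + 5)*(h - 6*exp(h))*(4*exp(h) + 1) + (h + 5)*(h + 4*exp(h))*(6*exp(h) - 1) - (h - 6*exp(h))*(h + 4*exp(h)))/((h + 5)^2*(h - 6*exp(h))^2)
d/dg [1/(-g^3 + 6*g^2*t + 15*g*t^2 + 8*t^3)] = 3*(g^2 - 4*g*t - 5*t^2)/(-g^3 + 6*g^2*t + 15*g*t^2 + 8*t^3)^2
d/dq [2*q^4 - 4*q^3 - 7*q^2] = 2*q*(4*q^2 - 6*q - 7)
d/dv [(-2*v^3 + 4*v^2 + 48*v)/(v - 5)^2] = 2*(-v^3 + 15*v^2 - 44*v - 120)/(v^3 - 15*v^2 + 75*v - 125)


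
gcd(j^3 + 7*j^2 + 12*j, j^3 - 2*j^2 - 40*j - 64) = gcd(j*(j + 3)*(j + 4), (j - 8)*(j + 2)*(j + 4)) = j + 4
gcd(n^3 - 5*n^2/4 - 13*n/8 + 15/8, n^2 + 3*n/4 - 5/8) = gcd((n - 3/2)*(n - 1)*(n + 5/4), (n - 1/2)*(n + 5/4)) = n + 5/4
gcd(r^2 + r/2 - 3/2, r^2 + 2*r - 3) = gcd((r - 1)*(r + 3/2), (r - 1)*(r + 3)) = r - 1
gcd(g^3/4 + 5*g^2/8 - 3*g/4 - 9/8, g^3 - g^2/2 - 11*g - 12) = 1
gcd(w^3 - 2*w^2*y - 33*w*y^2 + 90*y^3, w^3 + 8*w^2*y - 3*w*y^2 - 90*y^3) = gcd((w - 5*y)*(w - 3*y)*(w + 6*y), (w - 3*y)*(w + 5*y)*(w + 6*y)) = -w^2 - 3*w*y + 18*y^2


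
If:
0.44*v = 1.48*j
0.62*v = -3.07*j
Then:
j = 0.00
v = 0.00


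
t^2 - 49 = (t - 7)*(t + 7)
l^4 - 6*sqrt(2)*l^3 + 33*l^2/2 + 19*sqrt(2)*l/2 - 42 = (l - 7*sqrt(2)/2)*(l - 2*sqrt(2))*(l - 3*sqrt(2)/2)*(l + sqrt(2))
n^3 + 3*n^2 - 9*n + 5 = (n - 1)^2*(n + 5)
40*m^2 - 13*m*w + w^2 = (-8*m + w)*(-5*m + w)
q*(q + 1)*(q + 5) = q^3 + 6*q^2 + 5*q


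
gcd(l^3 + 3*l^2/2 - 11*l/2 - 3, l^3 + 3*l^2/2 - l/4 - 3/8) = l + 1/2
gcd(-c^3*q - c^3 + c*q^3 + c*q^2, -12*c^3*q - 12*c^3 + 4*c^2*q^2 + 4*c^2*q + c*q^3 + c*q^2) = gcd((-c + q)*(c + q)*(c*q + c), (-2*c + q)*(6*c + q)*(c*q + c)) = c*q + c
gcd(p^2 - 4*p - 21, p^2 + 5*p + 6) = p + 3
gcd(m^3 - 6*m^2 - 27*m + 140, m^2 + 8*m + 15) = m + 5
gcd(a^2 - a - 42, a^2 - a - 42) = a^2 - a - 42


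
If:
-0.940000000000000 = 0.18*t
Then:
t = -5.22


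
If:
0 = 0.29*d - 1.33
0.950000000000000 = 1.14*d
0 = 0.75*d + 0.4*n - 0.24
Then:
No Solution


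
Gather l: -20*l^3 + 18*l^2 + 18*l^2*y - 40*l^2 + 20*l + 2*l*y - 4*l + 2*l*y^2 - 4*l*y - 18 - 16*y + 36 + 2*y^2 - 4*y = -20*l^3 + l^2*(18*y - 22) + l*(2*y^2 - 2*y + 16) + 2*y^2 - 20*y + 18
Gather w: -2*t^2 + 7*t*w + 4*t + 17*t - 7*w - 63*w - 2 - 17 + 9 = -2*t^2 + 21*t + w*(7*t - 70) - 10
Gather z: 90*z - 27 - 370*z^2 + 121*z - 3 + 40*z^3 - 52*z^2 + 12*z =40*z^3 - 422*z^2 + 223*z - 30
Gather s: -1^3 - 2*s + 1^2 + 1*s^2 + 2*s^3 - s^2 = 2*s^3 - 2*s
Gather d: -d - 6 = -d - 6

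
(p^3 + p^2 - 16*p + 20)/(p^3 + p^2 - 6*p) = (p^2 + 3*p - 10)/(p*(p + 3))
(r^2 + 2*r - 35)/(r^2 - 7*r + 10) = (r + 7)/(r - 2)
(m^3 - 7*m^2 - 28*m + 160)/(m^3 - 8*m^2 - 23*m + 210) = (m^2 - 12*m + 32)/(m^2 - 13*m + 42)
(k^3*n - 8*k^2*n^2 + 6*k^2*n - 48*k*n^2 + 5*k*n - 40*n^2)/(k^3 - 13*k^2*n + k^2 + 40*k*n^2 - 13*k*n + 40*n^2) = n*(k + 5)/(k - 5*n)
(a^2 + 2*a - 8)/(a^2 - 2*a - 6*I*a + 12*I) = (a + 4)/(a - 6*I)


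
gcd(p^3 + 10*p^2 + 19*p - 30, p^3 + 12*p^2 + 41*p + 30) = p^2 + 11*p + 30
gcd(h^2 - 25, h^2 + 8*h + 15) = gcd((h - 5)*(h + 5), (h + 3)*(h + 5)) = h + 5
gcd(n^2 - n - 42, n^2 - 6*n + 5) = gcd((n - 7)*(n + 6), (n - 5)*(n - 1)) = 1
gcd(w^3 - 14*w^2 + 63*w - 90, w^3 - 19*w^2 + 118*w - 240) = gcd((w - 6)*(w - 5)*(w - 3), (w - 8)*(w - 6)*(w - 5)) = w^2 - 11*w + 30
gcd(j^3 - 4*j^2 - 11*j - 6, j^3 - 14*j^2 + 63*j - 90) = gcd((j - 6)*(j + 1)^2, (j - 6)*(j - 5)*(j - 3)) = j - 6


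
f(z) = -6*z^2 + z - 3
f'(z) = 1 - 12*z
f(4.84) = -138.71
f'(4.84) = -57.08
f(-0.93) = -9.12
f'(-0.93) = 12.16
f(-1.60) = -19.96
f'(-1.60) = 20.20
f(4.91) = -142.74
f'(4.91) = -57.92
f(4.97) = -146.24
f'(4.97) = -58.64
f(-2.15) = -32.88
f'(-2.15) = 26.80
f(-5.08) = -162.92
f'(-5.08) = 61.96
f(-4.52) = -130.10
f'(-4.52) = 55.24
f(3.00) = -54.00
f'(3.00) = -35.00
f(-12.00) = -879.00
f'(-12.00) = 145.00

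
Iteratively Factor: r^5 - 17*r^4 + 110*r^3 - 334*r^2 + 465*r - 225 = (r - 3)*(r^4 - 14*r^3 + 68*r^2 - 130*r + 75) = (r - 5)*(r - 3)*(r^3 - 9*r^2 + 23*r - 15) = (r - 5)^2*(r - 3)*(r^2 - 4*r + 3) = (r - 5)^2*(r - 3)^2*(r - 1)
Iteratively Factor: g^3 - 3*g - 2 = (g + 1)*(g^2 - g - 2) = (g + 1)^2*(g - 2)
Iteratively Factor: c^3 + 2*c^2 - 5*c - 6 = (c + 3)*(c^2 - c - 2) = (c + 1)*(c + 3)*(c - 2)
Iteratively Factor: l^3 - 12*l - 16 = (l - 4)*(l^2 + 4*l + 4) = (l - 4)*(l + 2)*(l + 2)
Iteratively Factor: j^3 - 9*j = (j - 3)*(j^2 + 3*j) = j*(j - 3)*(j + 3)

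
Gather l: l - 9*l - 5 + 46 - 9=32 - 8*l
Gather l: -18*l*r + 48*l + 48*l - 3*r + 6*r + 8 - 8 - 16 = l*(96 - 18*r) + 3*r - 16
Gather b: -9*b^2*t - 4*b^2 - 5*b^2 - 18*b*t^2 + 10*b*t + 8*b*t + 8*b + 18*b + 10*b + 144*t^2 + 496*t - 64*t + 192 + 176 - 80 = b^2*(-9*t - 9) + b*(-18*t^2 + 18*t + 36) + 144*t^2 + 432*t + 288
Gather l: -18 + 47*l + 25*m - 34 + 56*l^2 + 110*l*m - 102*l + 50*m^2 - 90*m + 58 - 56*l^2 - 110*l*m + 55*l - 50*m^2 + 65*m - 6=0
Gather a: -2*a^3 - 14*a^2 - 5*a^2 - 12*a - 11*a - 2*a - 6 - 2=-2*a^3 - 19*a^2 - 25*a - 8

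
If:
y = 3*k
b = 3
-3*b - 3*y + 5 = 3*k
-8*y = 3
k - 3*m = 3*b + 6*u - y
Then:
No Solution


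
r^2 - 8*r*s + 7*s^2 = (r - 7*s)*(r - s)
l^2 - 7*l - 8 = (l - 8)*(l + 1)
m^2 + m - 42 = (m - 6)*(m + 7)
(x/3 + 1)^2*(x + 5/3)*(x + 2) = x^4/9 + 29*x^3/27 + 103*x^2/27 + 53*x/9 + 10/3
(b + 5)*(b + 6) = b^2 + 11*b + 30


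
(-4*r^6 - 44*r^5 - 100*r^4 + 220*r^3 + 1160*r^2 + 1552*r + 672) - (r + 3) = -4*r^6 - 44*r^5 - 100*r^4 + 220*r^3 + 1160*r^2 + 1551*r + 669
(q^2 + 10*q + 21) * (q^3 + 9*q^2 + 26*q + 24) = q^5 + 19*q^4 + 137*q^3 + 473*q^2 + 786*q + 504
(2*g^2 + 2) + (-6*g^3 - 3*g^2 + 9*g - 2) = -6*g^3 - g^2 + 9*g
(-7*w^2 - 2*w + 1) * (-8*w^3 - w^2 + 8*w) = 56*w^5 + 23*w^4 - 62*w^3 - 17*w^2 + 8*w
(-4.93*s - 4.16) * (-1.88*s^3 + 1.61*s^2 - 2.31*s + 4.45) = 9.2684*s^4 - 0.1165*s^3 + 4.6907*s^2 - 12.3289*s - 18.512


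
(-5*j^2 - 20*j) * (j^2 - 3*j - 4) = -5*j^4 - 5*j^3 + 80*j^2 + 80*j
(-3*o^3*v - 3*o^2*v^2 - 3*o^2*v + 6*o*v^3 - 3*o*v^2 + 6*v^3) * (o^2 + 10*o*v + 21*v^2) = -3*o^5*v - 33*o^4*v^2 - 3*o^4*v - 87*o^3*v^3 - 33*o^3*v^2 - 3*o^2*v^4 - 87*o^2*v^3 + 126*o*v^5 - 3*o*v^4 + 126*v^5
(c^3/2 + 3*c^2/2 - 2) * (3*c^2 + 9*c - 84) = 3*c^5/2 + 9*c^4 - 57*c^3/2 - 132*c^2 - 18*c + 168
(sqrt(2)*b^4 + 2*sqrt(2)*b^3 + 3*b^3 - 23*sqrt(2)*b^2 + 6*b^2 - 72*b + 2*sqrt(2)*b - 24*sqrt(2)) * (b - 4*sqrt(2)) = sqrt(2)*b^5 - 5*b^4 + 2*sqrt(2)*b^4 - 35*sqrt(2)*b^3 - 10*b^3 - 22*sqrt(2)*b^2 + 112*b^2 - 16*b + 264*sqrt(2)*b + 192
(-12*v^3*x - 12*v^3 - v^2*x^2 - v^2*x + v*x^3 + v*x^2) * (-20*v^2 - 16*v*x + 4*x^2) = 240*v^5*x + 240*v^5 + 212*v^4*x^2 + 212*v^4*x - 52*v^3*x^3 - 52*v^3*x^2 - 20*v^2*x^4 - 20*v^2*x^3 + 4*v*x^5 + 4*v*x^4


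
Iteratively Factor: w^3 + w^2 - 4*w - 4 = (w + 1)*(w^2 - 4) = (w - 2)*(w + 1)*(w + 2)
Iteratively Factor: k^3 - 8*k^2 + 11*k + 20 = (k + 1)*(k^2 - 9*k + 20) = (k - 4)*(k + 1)*(k - 5)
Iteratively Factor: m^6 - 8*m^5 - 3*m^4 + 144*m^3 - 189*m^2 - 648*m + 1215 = (m - 5)*(m^5 - 3*m^4 - 18*m^3 + 54*m^2 + 81*m - 243) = (m - 5)*(m - 3)*(m^4 - 18*m^2 + 81) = (m - 5)*(m - 3)^2*(m^3 + 3*m^2 - 9*m - 27) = (m - 5)*(m - 3)^2*(m + 3)*(m^2 - 9) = (m - 5)*(m - 3)^3*(m + 3)*(m + 3)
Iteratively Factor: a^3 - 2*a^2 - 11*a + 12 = (a - 4)*(a^2 + 2*a - 3) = (a - 4)*(a + 3)*(a - 1)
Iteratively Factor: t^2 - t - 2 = (t + 1)*(t - 2)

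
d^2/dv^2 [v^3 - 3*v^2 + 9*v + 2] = 6*v - 6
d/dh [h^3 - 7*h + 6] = 3*h^2 - 7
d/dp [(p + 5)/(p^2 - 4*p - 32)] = (p^2 - 4*p - 2*(p - 2)*(p + 5) - 32)/(-p^2 + 4*p + 32)^2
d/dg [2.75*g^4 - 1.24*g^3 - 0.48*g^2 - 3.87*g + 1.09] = 11.0*g^3 - 3.72*g^2 - 0.96*g - 3.87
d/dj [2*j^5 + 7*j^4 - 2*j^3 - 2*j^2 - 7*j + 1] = 10*j^4 + 28*j^3 - 6*j^2 - 4*j - 7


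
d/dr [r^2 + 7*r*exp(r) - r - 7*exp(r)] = 7*r*exp(r) + 2*r - 1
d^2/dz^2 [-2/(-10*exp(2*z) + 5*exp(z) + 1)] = 10*((1 - 8*exp(z))*(-10*exp(2*z) + 5*exp(z) + 1) - 10*(4*exp(z) - 1)^2*exp(z))*exp(z)/(-10*exp(2*z) + 5*exp(z) + 1)^3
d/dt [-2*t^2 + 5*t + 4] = 5 - 4*t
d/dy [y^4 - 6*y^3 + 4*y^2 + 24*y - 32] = 4*y^3 - 18*y^2 + 8*y + 24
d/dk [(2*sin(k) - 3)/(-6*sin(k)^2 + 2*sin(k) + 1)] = 4*(3*sin(k)^2 - 9*sin(k) + 2)*cos(k)/(6*sin(k)^2 - 2*sin(k) - 1)^2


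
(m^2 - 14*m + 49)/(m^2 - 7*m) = (m - 7)/m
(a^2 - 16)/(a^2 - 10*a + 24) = (a + 4)/(a - 6)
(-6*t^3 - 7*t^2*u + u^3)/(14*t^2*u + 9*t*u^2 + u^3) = (-3*t^2 - 2*t*u + u^2)/(u*(7*t + u))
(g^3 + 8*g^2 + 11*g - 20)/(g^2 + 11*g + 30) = (g^2 + 3*g - 4)/(g + 6)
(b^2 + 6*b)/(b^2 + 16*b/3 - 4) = 3*b/(3*b - 2)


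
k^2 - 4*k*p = k*(k - 4*p)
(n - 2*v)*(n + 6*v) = n^2 + 4*n*v - 12*v^2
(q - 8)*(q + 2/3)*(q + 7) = q^3 - q^2/3 - 170*q/3 - 112/3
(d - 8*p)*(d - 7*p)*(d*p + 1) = d^3*p - 15*d^2*p^2 + d^2 + 56*d*p^3 - 15*d*p + 56*p^2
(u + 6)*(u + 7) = u^2 + 13*u + 42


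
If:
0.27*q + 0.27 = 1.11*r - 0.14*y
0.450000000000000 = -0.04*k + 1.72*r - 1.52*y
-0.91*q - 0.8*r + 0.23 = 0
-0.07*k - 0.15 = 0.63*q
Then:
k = -2.38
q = 0.03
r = 0.26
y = 0.06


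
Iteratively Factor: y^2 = (y)*(y)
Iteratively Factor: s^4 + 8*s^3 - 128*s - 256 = (s + 4)*(s^3 + 4*s^2 - 16*s - 64) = (s - 4)*(s + 4)*(s^2 + 8*s + 16) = (s - 4)*(s + 4)^2*(s + 4)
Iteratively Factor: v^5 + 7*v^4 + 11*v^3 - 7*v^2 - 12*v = (v)*(v^4 + 7*v^3 + 11*v^2 - 7*v - 12) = v*(v + 4)*(v^3 + 3*v^2 - v - 3) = v*(v - 1)*(v + 4)*(v^2 + 4*v + 3) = v*(v - 1)*(v + 1)*(v + 4)*(v + 3)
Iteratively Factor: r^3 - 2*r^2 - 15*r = (r + 3)*(r^2 - 5*r) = (r - 5)*(r + 3)*(r)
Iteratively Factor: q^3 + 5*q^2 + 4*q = (q + 4)*(q^2 + q) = q*(q + 4)*(q + 1)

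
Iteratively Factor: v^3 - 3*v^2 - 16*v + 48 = (v - 4)*(v^2 + v - 12) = (v - 4)*(v - 3)*(v + 4)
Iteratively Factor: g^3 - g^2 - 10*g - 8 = (g - 4)*(g^2 + 3*g + 2) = (g - 4)*(g + 2)*(g + 1)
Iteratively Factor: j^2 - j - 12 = (j - 4)*(j + 3)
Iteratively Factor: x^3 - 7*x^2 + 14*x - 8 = (x - 2)*(x^2 - 5*x + 4) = (x - 4)*(x - 2)*(x - 1)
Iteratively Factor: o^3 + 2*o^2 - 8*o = (o + 4)*(o^2 - 2*o) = o*(o + 4)*(o - 2)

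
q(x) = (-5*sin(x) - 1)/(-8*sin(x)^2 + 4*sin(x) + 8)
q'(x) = (16*sin(x)*cos(x) - 4*cos(x))*(-5*sin(x) - 1)/(-8*sin(x)^2 + 4*sin(x) + 8)^2 - 5*cos(x)/(-8*sin(x)^2 + 4*sin(x) + 8) = (-4*sin(x) + 5*cos(2*x) - 14)*cos(x)/(4*(sin(x) + cos(2*x) + 1)^2)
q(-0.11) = -0.06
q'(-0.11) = -0.62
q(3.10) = -0.15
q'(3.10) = 0.55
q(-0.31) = 0.09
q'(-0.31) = -0.91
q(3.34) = -0.00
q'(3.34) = 0.71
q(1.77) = -1.39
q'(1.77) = 0.99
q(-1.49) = -1.01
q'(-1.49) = -0.31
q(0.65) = -0.54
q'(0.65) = -0.86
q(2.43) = -0.59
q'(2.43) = 0.93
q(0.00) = -0.12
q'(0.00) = -0.56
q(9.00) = -0.37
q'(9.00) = 0.65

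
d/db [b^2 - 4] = 2*b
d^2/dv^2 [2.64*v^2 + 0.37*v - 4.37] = 5.28000000000000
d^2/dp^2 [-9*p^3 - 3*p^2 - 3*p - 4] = -54*p - 6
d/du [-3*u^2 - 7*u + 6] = -6*u - 7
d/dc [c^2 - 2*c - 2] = 2*c - 2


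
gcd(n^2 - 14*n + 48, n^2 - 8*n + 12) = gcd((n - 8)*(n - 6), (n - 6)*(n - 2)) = n - 6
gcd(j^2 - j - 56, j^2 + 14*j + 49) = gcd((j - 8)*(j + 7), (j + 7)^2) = j + 7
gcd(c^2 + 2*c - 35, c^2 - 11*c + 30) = c - 5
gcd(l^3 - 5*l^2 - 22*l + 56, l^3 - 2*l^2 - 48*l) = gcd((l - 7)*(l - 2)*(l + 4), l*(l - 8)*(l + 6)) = 1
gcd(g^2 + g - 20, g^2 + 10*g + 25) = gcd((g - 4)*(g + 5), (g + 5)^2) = g + 5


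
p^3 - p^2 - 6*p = p*(p - 3)*(p + 2)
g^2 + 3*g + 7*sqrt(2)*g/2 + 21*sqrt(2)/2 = (g + 3)*(g + 7*sqrt(2)/2)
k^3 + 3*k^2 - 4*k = k*(k - 1)*(k + 4)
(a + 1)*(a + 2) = a^2 + 3*a + 2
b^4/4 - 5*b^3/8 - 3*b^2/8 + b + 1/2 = (b/4 + 1/4)*(b - 2)^2*(b + 1/2)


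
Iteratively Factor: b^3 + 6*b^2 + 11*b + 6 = (b + 2)*(b^2 + 4*b + 3) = (b + 2)*(b + 3)*(b + 1)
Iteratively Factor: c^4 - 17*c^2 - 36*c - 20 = (c + 2)*(c^3 - 2*c^2 - 13*c - 10) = (c - 5)*(c + 2)*(c^2 + 3*c + 2) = (c - 5)*(c + 2)^2*(c + 1)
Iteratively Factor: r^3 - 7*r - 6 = (r - 3)*(r^2 + 3*r + 2) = (r - 3)*(r + 2)*(r + 1)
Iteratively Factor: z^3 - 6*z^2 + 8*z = (z - 2)*(z^2 - 4*z) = z*(z - 2)*(z - 4)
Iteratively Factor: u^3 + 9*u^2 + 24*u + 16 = (u + 4)*(u^2 + 5*u + 4) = (u + 4)^2*(u + 1)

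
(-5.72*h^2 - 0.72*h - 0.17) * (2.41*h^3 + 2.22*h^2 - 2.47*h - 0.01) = -13.7852*h^5 - 14.4336*h^4 + 12.1203*h^3 + 1.4582*h^2 + 0.4271*h + 0.0017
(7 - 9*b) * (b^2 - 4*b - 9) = -9*b^3 + 43*b^2 + 53*b - 63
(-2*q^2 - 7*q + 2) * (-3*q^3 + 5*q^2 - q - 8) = 6*q^5 + 11*q^4 - 39*q^3 + 33*q^2 + 54*q - 16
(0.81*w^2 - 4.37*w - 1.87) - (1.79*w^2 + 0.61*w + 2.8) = -0.98*w^2 - 4.98*w - 4.67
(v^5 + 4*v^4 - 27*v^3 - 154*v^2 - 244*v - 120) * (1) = v^5 + 4*v^4 - 27*v^3 - 154*v^2 - 244*v - 120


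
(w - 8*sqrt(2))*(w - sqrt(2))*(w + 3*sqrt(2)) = w^3 - 6*sqrt(2)*w^2 - 38*w + 48*sqrt(2)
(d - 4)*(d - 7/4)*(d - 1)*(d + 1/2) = d^4 - 25*d^3/4 + 75*d^2/8 - 5*d/8 - 7/2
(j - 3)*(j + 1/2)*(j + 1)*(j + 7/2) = j^4 + 2*j^3 - 37*j^2/4 - 31*j/2 - 21/4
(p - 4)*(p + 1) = p^2 - 3*p - 4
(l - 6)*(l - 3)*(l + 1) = l^3 - 8*l^2 + 9*l + 18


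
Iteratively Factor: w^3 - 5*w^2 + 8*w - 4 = (w - 2)*(w^2 - 3*w + 2) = (w - 2)*(w - 1)*(w - 2)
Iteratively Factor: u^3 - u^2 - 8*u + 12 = (u - 2)*(u^2 + u - 6) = (u - 2)*(u + 3)*(u - 2)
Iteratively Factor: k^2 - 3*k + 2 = (k - 2)*(k - 1)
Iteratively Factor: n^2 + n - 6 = (n - 2)*(n + 3)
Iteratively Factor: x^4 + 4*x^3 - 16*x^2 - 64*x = (x - 4)*(x^3 + 8*x^2 + 16*x) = x*(x - 4)*(x^2 + 8*x + 16) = x*(x - 4)*(x + 4)*(x + 4)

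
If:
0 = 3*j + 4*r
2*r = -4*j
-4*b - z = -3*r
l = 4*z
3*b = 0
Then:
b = 0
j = 0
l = 0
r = 0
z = 0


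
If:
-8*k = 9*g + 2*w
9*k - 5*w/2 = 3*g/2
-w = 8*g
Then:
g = 0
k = 0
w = 0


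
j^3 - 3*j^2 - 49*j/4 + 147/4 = (j - 7/2)*(j - 3)*(j + 7/2)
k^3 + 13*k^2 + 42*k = k*(k + 6)*(k + 7)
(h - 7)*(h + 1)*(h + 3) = h^3 - 3*h^2 - 25*h - 21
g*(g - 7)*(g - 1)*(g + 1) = g^4 - 7*g^3 - g^2 + 7*g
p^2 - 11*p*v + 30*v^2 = (p - 6*v)*(p - 5*v)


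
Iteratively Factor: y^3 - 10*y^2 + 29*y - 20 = (y - 5)*(y^2 - 5*y + 4) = (y - 5)*(y - 1)*(y - 4)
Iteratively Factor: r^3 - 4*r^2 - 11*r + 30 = (r - 2)*(r^2 - 2*r - 15) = (r - 2)*(r + 3)*(r - 5)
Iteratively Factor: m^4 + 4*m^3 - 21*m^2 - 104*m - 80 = (m - 5)*(m^3 + 9*m^2 + 24*m + 16) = (m - 5)*(m + 4)*(m^2 + 5*m + 4) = (m - 5)*(m + 1)*(m + 4)*(m + 4)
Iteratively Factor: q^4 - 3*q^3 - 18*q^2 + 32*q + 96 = (q + 3)*(q^3 - 6*q^2 + 32) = (q - 4)*(q + 3)*(q^2 - 2*q - 8) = (q - 4)^2*(q + 3)*(q + 2)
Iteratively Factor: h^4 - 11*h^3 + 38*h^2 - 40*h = (h - 2)*(h^3 - 9*h^2 + 20*h) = (h - 5)*(h - 2)*(h^2 - 4*h) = h*(h - 5)*(h - 2)*(h - 4)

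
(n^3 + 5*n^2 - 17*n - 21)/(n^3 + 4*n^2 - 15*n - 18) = (n + 7)/(n + 6)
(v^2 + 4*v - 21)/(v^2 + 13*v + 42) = (v - 3)/(v + 6)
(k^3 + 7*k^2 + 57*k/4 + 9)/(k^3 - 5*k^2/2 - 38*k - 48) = (k + 3/2)/(k - 8)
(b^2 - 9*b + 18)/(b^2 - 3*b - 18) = (b - 3)/(b + 3)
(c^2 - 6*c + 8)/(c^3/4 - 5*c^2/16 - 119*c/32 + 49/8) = 32*(c^2 - 6*c + 8)/(8*c^3 - 10*c^2 - 119*c + 196)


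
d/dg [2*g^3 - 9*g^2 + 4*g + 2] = 6*g^2 - 18*g + 4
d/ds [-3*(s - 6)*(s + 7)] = -6*s - 3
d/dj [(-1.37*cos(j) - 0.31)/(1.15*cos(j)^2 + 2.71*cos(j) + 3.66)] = (-1.5755*cos(j)^2 - 0.713*cos(j) + 4.1741)*sin(j)/(1.3225*cos(j)^4 + 6.233*cos(j)^3 + 15.7621*cos(j)^2 + 19.8372*cos(j) + 13.3956)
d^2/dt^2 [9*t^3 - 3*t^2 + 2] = 54*t - 6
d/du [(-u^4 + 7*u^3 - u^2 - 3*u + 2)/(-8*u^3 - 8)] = (u^6 - u^4 - 2*u^3 - 15*u^2 + 2*u + 3)/(8*(u^6 + 2*u^3 + 1))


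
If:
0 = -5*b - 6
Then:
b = -6/5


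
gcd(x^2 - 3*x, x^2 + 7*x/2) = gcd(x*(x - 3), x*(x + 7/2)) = x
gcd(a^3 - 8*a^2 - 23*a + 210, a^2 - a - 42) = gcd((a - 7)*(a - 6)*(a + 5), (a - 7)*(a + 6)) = a - 7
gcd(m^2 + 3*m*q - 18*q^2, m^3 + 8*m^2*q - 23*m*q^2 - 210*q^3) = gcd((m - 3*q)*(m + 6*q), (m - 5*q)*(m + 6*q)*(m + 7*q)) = m + 6*q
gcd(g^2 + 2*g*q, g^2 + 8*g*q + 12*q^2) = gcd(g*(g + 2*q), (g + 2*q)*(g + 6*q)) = g + 2*q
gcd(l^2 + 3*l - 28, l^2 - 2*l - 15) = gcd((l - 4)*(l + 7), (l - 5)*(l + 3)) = 1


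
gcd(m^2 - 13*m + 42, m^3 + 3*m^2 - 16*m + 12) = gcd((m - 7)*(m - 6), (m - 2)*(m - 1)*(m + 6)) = 1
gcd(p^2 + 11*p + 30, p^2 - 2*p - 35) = p + 5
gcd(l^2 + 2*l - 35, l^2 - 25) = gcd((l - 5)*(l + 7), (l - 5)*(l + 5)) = l - 5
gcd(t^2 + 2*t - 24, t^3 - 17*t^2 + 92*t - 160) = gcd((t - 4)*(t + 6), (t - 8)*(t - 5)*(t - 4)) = t - 4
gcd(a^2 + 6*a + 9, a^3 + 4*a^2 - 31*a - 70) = 1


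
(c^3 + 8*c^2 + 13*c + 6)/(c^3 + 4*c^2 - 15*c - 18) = (c + 1)/(c - 3)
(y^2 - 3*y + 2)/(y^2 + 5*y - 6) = (y - 2)/(y + 6)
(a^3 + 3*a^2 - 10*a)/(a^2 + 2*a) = (a^2 + 3*a - 10)/(a + 2)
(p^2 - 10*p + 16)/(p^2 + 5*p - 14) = (p - 8)/(p + 7)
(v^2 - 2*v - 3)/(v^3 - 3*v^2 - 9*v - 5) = (v - 3)/(v^2 - 4*v - 5)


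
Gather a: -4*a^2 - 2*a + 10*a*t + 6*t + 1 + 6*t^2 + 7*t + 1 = -4*a^2 + a*(10*t - 2) + 6*t^2 + 13*t + 2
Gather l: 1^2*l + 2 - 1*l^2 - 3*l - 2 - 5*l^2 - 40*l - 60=-6*l^2 - 42*l - 60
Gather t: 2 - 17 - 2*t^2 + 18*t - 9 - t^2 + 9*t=-3*t^2 + 27*t - 24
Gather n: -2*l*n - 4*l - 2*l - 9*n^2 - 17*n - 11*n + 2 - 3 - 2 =-6*l - 9*n^2 + n*(-2*l - 28) - 3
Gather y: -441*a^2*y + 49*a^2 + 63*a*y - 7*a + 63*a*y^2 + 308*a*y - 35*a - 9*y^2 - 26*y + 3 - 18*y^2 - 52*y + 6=49*a^2 - 42*a + y^2*(63*a - 27) + y*(-441*a^2 + 371*a - 78) + 9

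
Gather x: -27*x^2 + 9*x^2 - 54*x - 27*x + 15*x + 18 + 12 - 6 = -18*x^2 - 66*x + 24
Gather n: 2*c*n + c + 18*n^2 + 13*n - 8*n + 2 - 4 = c + 18*n^2 + n*(2*c + 5) - 2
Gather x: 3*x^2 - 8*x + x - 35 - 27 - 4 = 3*x^2 - 7*x - 66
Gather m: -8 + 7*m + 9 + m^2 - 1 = m^2 + 7*m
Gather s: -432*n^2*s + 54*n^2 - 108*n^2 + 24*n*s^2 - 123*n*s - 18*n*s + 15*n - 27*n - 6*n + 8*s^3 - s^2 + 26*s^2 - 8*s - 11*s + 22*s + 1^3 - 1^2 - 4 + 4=-54*n^2 - 18*n + 8*s^3 + s^2*(24*n + 25) + s*(-432*n^2 - 141*n + 3)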